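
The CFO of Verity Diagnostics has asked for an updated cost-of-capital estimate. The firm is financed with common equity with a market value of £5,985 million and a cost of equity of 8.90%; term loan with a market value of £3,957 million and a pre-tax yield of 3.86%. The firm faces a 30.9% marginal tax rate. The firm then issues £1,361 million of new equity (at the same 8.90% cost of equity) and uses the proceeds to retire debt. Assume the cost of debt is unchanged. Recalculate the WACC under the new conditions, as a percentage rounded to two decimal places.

7.27%

After the change:
Total capital V = 7346 + 2596 = 9942.
Equity: weight = 7346/9942 = 0.7389; cost = 8.9%.
Term loan: weight = 2596/9942 = 0.2611; after-tax cost = 3.86% × (1 − 30.9%) = 2.6673%.
WACC = 0.7389 × 8.9000% + 0.2611 × 2.6673% = 7.2725%.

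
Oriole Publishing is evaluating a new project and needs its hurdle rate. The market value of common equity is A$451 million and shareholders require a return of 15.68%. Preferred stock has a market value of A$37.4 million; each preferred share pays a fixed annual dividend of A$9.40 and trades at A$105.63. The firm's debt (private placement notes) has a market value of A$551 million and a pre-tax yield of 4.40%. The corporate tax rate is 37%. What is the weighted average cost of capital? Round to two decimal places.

8.59%

Cost of preferred: Rp = 9.4 / 105.63 = 8.8990%.
Total capital V = 451 + 37.4 + 551 = 1039.4.
Equity: weight = 451/1039.4 = 0.4339; cost = 15.68%.
Preferred: weight = 37.4/1039.4 = 0.0360; cost = 8.899%.
Private placement notes: weight = 551/1039.4 = 0.5301; after-tax cost = 4.4% × (1 − 37%) = 2.7720%.
WACC = 0.4339 × 15.6800% + 0.0360 × 8.8990% + 0.5301 × 2.7720% = 8.5933%.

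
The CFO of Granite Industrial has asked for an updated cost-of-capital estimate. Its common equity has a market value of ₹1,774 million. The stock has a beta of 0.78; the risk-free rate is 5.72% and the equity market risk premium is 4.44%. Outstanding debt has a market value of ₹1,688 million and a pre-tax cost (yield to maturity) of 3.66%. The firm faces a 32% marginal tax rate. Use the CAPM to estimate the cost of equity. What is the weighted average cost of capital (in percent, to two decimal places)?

5.92%

Cost of equity via CAPM: Re = 5.72% + 0.78 × 4.44% = 9.1832%.
Total capital V = 1774 + 1688 = 3462.
Equity: weight = 1774/3462 = 0.5124; cost = 9.1832%.
Debt: weight = 1688/3462 = 0.4876; after-tax cost = 3.66% × (1 − 32%) = 2.4888%.
WACC = 0.5124 × 9.1832% + 0.4876 × 2.4888% = 5.9191%.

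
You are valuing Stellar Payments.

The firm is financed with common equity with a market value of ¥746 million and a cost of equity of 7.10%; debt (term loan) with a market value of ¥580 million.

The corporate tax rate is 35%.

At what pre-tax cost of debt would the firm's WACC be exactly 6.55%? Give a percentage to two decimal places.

Total capital V = 746 + 580 = 1326.
Equity weight = 746/1326 = 0.5626.
Term loan weight = 580/1326 = 0.4374.
Equity contribution = 0.5626 × 7.1% = 3.9944%.
Remaining for debt = 6.55% − 3.9944% = 2.5556%.
Rd × (1 − 35%) × 0.4374 = 2.5556%  ⇒  Rd = 8.9886%.

8.99%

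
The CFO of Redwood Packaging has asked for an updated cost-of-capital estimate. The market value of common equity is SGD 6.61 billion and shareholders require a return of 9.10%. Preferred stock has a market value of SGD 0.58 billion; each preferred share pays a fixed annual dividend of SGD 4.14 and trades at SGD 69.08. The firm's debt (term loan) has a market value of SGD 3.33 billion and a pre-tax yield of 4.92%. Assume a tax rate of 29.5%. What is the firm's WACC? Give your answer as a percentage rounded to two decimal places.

Cost of preferred: Rp = 4.14 / 69.08 = 5.9931%.
Total capital V = 6.61 + 0.58 + 3.33 = 10.52.
Equity: weight = 6.61/10.52 = 0.6283; cost = 9.1%.
Preferred: weight = 0.58/10.52 = 0.0551; cost = 5.9931%.
Term loan: weight = 3.33/10.52 = 0.3165; after-tax cost = 4.92% × (1 − 29.5%) = 3.4686%.
WACC = 0.6283 × 9.1000% + 0.0551 × 5.9931% + 0.3165 × 3.4686% = 7.1461%.

7.15%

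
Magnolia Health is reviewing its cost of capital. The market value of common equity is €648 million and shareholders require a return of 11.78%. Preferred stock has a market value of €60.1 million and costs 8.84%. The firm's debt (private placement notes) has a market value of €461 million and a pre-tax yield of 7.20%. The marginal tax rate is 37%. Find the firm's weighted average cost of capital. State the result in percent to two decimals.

Total capital V = 648 + 60.1 + 461 = 1169.1.
Equity: weight = 648/1169.1 = 0.5543; cost = 11.78%.
Preferred: weight = 60.1/1169.1 = 0.0514; cost = 8.84%.
Private placement notes: weight = 461/1169.1 = 0.3943; after-tax cost = 7.2% × (1 − 37%) = 4.5360%.
WACC = 0.5543 × 11.7800% + 0.0514 × 8.8400% + 0.3943 × 4.5360% = 8.7724%.

8.77%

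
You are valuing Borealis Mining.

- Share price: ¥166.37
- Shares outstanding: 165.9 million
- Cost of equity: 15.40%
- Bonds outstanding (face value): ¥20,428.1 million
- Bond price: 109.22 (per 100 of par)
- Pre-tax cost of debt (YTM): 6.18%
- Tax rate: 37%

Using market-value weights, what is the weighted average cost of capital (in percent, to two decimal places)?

10.26%

Market value of equity E = 166.37 × 165.9m = 27600.783m. Market value of debt D = 20428.1m × 109.22/100 = 22311.57082m.
Total capital V = 27600.783 + 22311.57082 = 49912.35382.
Equity: weight = 27600.783/49912.35382 = 0.5530; cost = 15.4%.
Bonds outstanding: weight = 22311.57082/49912.35382 = 0.4470; after-tax cost = 6.18% × (1 − 37%) = 3.8934%.
WACC = 0.5530 × 15.4000% + 0.4470 × 3.8934% = 10.2564%.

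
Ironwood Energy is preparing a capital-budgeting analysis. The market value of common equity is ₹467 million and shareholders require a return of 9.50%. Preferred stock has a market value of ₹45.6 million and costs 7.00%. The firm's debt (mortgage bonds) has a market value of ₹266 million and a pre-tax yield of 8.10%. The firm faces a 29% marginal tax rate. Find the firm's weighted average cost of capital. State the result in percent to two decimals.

Total capital V = 467 + 45.6 + 266 = 778.6.
Equity: weight = 467/778.6 = 0.5998; cost = 9.5%.
Preferred: weight = 45.6/778.6 = 0.0586; cost = 7%.
Mortgage bonds: weight = 266/778.6 = 0.3416; after-tax cost = 8.1% × (1 − 29%) = 5.7510%.
WACC = 0.5998 × 9.5000% + 0.0586 × 7.0000% + 0.3416 × 5.7510% = 8.0728%.

8.07%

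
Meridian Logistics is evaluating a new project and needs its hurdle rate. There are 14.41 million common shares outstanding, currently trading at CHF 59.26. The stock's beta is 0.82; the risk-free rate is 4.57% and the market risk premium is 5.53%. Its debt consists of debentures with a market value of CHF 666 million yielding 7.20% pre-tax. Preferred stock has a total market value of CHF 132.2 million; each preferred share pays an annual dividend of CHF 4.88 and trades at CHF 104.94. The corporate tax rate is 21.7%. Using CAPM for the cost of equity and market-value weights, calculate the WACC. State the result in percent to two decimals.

7.35%

Cost of equity via CAPM: Re = 4.57% + 0.82 × 5.53% = 9.1046%.
Cost of preferred: Rp = 4.88 / 104.94 = 4.6503%.
Market value of equity E = 59.26 × 14.41m = 853.9366m.
Total capital V = 853.9366 + 132.2 + 666 = 1652.1366.
Equity: weight = 853.9366/1652.1366 = 0.5169; cost = 9.1046%.
Preferred: weight = 132.2/1652.1366 = 0.0800; cost = 4.6503%.
Debentures: weight = 666/1652.1366 = 0.4031; after-tax cost = 7.2% × (1 − 21.7%) = 5.6376%.
WACC = 0.5169 × 9.1046% + 0.0800 × 4.6503% + 0.4031 × 5.6376% = 7.3506%.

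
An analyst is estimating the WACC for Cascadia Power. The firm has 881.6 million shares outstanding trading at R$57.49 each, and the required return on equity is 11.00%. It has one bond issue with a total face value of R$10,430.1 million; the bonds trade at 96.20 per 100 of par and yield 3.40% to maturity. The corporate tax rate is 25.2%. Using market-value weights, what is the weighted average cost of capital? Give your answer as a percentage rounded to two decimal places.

9.60%

Market value of equity E = 57.49 × 881.6m = 50683.184m. Market value of debt D = 10430.1m × 96.2/100 = 10033.7562m.
Total capital V = 50683.184 + 10033.7562 = 60716.9402.
Equity: weight = 50683.184/60716.9402 = 0.8347; cost = 11%.
Bonds outstanding: weight = 10033.7562/60716.9402 = 0.1653; after-tax cost = 3.4% × (1 − 25.2%) = 2.5432%.
WACC = 0.8347 × 11.0000% + 0.1653 × 2.5432% = 9.6025%.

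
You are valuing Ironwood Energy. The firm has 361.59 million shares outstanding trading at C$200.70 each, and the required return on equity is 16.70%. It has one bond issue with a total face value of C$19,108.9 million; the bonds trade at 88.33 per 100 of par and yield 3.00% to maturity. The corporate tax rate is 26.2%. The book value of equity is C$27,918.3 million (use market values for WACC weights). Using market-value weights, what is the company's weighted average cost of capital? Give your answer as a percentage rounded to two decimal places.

13.97%

Market value of equity E = 200.7 × 361.59m = 72571.113m. Market value of debt D = 19108.9m × 88.33/100 = 16878.89137m.
Total capital V = 72571.113 + 16878.89137 = 89450.00437.
Equity: weight = 72571.113/89450.00437 = 0.8113; cost = 16.7%.
Bonds outstanding: weight = 16878.89137/89450.00437 = 0.1887; after-tax cost = 3% × (1 − 26.2%) = 2.2140%.
WACC = 0.8113 × 16.7000% + 0.1887 × 2.2140% = 13.9665%.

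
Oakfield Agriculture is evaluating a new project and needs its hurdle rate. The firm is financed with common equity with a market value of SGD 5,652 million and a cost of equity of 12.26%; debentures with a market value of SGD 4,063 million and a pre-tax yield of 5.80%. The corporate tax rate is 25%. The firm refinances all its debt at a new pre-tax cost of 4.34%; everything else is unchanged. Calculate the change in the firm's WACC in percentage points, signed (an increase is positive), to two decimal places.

Current WACC:
Total capital V = 5652 + 4063 = 9715.
Equity: weight = 5652/9715 = 0.5818; cost = 12.26%.
Debentures: weight = 4063/9715 = 0.4182; after-tax cost = 5.8% × (1 − 25%) = 4.3500%.
WACC = 0.5818 × 12.2600% + 0.4182 × 4.3500% = 8.9519%.
After the change:
Total capital V = 5652 + 4063 = 9715.
Equity: weight = 5652/9715 = 0.5818; cost = 12.26%.
Debentures: weight = 4063/9715 = 0.4182; after-tax cost = 4.34% × (1 − 25%) = 3.2550%.
WACC = 0.5818 × 12.2600% + 0.4182 × 3.2550% = 8.4939%.
Change in WACC = 8.4939% − 8.9519% = -0.4580 pp.

-0.46 pp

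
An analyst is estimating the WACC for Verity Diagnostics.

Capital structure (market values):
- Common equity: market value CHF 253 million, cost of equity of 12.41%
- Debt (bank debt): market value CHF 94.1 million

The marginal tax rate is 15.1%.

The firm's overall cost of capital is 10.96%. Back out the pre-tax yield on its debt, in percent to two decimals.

8.32%

Total capital V = 253 + 94.1 = 347.1.
Equity weight = 253/347.1 = 0.7289.
Bank debt weight = 94.1/347.1 = 0.2711.
Equity contribution = 0.7289 × 12.41% = 9.0456%.
Remaining for debt = 10.96% − 9.0456% = 1.9144%.
Rd × (1 − 15.1%) × 0.2711 = 1.9144%  ⇒  Rd = 8.3174%.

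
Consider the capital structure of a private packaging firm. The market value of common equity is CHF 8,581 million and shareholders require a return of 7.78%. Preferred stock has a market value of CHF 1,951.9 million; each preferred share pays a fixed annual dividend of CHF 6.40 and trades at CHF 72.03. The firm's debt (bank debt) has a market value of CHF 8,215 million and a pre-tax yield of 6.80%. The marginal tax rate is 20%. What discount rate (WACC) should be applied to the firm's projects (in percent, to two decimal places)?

6.87%

Cost of preferred: Rp = 6.4 / 72.03 = 8.8852%.
Total capital V = 8581 + 1951.9 + 8215 = 18747.9.
Equity: weight = 8581/18747.9 = 0.4577; cost = 7.78%.
Preferred: weight = 1951.9/18747.9 = 0.1041; cost = 8.8852%.
Bank debt: weight = 8215/18747.9 = 0.4382; after-tax cost = 6.8% × (1 − 20%) = 5.4400%.
WACC = 0.4577 × 7.7800% + 0.1041 × 8.8852% + 0.4382 × 5.4400% = 6.8697%.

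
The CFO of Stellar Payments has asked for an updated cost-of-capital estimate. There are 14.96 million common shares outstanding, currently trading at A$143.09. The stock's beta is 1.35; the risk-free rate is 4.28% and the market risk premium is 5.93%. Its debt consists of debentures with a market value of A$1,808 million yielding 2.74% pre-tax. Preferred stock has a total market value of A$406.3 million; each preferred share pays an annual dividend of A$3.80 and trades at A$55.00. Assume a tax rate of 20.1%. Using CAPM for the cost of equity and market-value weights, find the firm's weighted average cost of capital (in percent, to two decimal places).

7.59%

Cost of equity via CAPM: Re = 4.28% + 1.35 × 5.93% = 12.2855%.
Cost of preferred: Rp = 3.8 / 55.0 = 6.9091%.
Market value of equity E = 143.09 × 14.96m = 2140.6264m.
Total capital V = 2140.6264 + 406.3 + 1808 = 4354.9264.
Equity: weight = 2140.6264/4354.9264 = 0.4915; cost = 12.2855%.
Preferred: weight = 406.3/4354.9264 = 0.0933; cost = 6.9091%.
Debentures: weight = 1808/4354.9264 = 0.4152; after-tax cost = 2.74% × (1 − 20.1%) = 2.1893%.
WACC = 0.4915 × 12.2855% + 0.0933 × 6.9091% + 0.4152 × 2.1893% = 7.5923%.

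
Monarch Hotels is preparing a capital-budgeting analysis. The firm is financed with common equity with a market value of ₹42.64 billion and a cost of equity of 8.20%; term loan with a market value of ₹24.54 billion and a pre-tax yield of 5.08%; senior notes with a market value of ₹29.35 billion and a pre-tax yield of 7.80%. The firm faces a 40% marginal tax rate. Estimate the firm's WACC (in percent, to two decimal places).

5.82%

Total capital V = 42.64 + 24.54 + 29.35 = 96.53.
Equity: weight = 42.64/96.53 = 0.4417; cost = 8.2%.
Term loan: weight = 24.54/96.53 = 0.2542; after-tax cost = 5.08% × (1 − 40%) = 3.0480%.
Senior notes: weight = 29.35/96.53 = 0.3041; after-tax cost = 7.8% × (1 − 40%) = 4.6800%.
WACC = 0.4417 × 8.2000% + 0.2542 × 3.0480% + 0.3041 × 4.6800% = 5.8200%.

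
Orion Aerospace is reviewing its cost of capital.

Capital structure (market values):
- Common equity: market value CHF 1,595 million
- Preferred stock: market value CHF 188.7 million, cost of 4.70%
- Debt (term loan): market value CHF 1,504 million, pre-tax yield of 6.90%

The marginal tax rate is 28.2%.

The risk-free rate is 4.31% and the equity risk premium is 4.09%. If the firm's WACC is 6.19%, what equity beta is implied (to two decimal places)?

Total capital V = 1595 + 188.7 + 1504 = 3287.7.
Equity weight = 1595/3287.7 = 0.4851.
Preferred weight = 188.7/3287.7 = 0.0574.
Term loan weight = 1504/3287.7 = 0.4575.
Debt contribution = 0.4575 × 6.9% × (1 − 28.2%) = 2.2664%.
Preferred contribution = 0.0574 × 4.7% = 0.2698%.
Required equity contribution = 6.19% − 2.5361% = 3.6539%  ⇒  Re = 7.5316%.
CAPM: 7.5316% = 4.31% + β × 4.09%  ⇒  β = 0.7877.

0.79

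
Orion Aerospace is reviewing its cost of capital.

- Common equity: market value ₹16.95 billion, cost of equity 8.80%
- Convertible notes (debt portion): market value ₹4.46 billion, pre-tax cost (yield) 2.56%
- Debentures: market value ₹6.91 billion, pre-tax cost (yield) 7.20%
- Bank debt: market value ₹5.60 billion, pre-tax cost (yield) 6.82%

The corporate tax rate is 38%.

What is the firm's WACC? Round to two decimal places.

Total capital V = 16.95 + 4.46 + 6.91 + 5.6 = 33.92.
Equity: weight = 16.95/33.92 = 0.4997; cost = 8.8%.
Convertible notes (debt portion): weight = 4.46/33.92 = 0.1315; after-tax cost = 2.56% × (1 − 38%) = 1.5872%.
Debentures: weight = 6.91/33.92 = 0.2037; after-tax cost = 7.2% × (1 − 38%) = 4.4640%.
Bank debt: weight = 5.6/33.92 = 0.1651; after-tax cost = 6.82% × (1 − 38%) = 4.2284%.
WACC = 0.4997 × 8.8000% + 0.1315 × 1.5872% + 0.2037 × 4.4640% + 0.1651 × 4.2284% = 6.2136%.

6.21%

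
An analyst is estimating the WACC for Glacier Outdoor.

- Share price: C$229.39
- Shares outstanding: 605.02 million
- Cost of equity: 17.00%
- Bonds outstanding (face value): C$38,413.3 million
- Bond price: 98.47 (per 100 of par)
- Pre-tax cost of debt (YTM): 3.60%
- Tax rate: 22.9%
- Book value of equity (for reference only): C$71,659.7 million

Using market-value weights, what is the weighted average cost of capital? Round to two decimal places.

13.95%

Market value of equity E = 229.39 × 605.02m = 138785.5378m. Market value of debt D = 38413.3m × 98.47/100 = 37825.57651m.
Total capital V = 138785.5378 + 37825.57651 = 176611.11431.
Equity: weight = 138785.5378/176611.11431 = 0.7858; cost = 17%.
Bonds outstanding: weight = 37825.57651/176611.11431 = 0.2142; after-tax cost = 3.6% × (1 − 22.9%) = 2.7756%.
WACC = 0.7858 × 17.0000% + 0.2142 × 2.7756% = 13.9535%.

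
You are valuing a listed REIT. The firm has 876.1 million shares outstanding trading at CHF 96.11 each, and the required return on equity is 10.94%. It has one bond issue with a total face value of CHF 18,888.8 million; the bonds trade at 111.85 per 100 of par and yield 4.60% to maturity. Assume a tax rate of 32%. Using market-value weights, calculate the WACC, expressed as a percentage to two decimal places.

9.37%

Market value of equity E = 96.11 × 876.1m = 84201.971m. Market value of debt D = 18888.8m × 111.85/100 = 21127.1228m.
Total capital V = 84201.971 + 21127.1228 = 105329.0938.
Equity: weight = 84201.971/105329.0938 = 0.7994; cost = 10.94%.
Bonds outstanding: weight = 21127.1228/105329.0938 = 0.2006; after-tax cost = 4.6% × (1 − 32%) = 3.1280%.
WACC = 0.7994 × 10.9400% + 0.2006 × 3.1280% = 9.3731%.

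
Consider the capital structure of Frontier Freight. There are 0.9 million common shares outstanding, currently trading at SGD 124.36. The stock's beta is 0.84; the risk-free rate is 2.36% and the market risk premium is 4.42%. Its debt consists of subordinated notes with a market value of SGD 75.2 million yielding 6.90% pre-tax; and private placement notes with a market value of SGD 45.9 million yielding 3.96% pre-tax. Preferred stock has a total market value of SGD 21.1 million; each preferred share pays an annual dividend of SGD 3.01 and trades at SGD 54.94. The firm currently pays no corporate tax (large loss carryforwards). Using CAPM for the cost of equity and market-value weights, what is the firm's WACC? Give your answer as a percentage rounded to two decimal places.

Cost of equity via CAPM: Re = 2.36% + 0.84 × 4.42% = 6.0728%.
Cost of preferred: Rp = 3.01 / 54.94 = 5.4787%.
Market value of equity E = 124.36 × 0.9m = 111.924m.
Total capital V = 111.924 + 21.1 + 75.2 + 45.9 = 254.124.
Equity: weight = 111.924/254.124 = 0.4404; cost = 6.0728%.
Preferred: weight = 21.1/254.124 = 0.0830; cost = 5.4787%.
Subordinated notes: weight = 75.2/254.124 = 0.2959; after-tax cost = 6.9% × (1 − 0%) = 6.9000%.
Private placement notes: weight = 45.9/254.124 = 0.1806; after-tax cost = 3.96% × (1 − 0%) = 3.9600%.
WACC = 0.4404 × 6.0728% + 0.0830 × 5.4787% + 0.2959 × 6.9000% + 0.1806 × 3.9600% = 5.8866%.

5.89%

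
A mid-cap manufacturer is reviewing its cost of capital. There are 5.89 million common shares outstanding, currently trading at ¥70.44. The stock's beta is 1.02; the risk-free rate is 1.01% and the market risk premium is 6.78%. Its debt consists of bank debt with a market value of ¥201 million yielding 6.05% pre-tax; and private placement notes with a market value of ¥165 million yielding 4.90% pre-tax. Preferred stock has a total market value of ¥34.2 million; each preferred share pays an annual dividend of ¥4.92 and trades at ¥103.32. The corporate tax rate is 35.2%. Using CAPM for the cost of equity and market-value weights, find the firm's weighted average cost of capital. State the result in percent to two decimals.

5.84%

Cost of equity via CAPM: Re = 1.01% + 1.02 × 6.78% = 7.9256%.
Cost of preferred: Rp = 4.92 / 103.32 = 4.7619%.
Market value of equity E = 70.44 × 5.89m = 414.8916m.
Total capital V = 414.8916 + 34.2 + 201 + 165 = 815.0916.
Equity: weight = 414.8916/815.0916 = 0.5090; cost = 7.9256%.
Preferred: weight = 34.2/815.0916 = 0.0420; cost = 4.7619%.
Bank debt: weight = 201/815.0916 = 0.2466; after-tax cost = 6.05% × (1 − 35.2%) = 3.9204%.
Private placement notes: weight = 165/815.0916 = 0.2024; after-tax cost = 4.9% × (1 − 35.2%) = 3.1752%.
WACC = 0.5090 × 7.9256% + 0.0420 × 4.7619% + 0.2466 × 3.9204% + 0.2024 × 3.1752% = 5.8436%.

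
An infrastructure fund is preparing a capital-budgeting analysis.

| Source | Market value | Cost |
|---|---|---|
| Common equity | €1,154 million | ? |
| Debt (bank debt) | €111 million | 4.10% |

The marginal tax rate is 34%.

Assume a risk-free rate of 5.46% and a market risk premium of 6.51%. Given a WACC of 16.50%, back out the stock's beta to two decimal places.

Total capital V = 1154 + 111 = 1265.
Equity weight = 1154/1265 = 0.9123.
Bank debt weight = 111/1265 = 0.0877.
Debt contribution = 0.0877 × 4.1% × (1 − 34%) = 0.2374%.
Required equity contribution = 16.5% − 0.2374% = 16.2626%  ⇒  Re = 17.8268%.
CAPM: 17.8268% = 5.46% + β × 6.51%  ⇒  β = 1.8997.

1.90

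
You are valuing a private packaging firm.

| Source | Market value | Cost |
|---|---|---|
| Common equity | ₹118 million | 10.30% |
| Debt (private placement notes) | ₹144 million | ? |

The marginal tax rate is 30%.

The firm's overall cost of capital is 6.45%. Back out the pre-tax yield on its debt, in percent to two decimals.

4.71%

Total capital V = 118 + 144 = 262.
Equity weight = 118/262 = 0.4504.
Private placement notes weight = 144/262 = 0.5496.
Equity contribution = 0.4504 × 10.3% = 4.6389%.
Remaining for debt = 6.45% − 4.6389% = 1.8111%.
Rd × (1 − 30%) × 0.5496 = 1.8111%  ⇒  Rd = 4.7073%.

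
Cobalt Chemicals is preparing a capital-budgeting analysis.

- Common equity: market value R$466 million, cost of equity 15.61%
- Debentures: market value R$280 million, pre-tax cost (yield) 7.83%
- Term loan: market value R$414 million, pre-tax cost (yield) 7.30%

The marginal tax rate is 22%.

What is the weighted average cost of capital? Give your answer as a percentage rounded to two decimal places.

Total capital V = 466 + 280 + 414 = 1160.
Equity: weight = 466/1160 = 0.4017; cost = 15.61%.
Debentures: weight = 280/1160 = 0.2414; after-tax cost = 7.83% × (1 − 22%) = 6.1074%.
Term loan: weight = 414/1160 = 0.3569; after-tax cost = 7.3% × (1 − 22%) = 5.6940%.
WACC = 0.4017 × 15.6100% + 0.2414 × 6.1074% + 0.3569 × 5.6940% = 9.7773%.

9.78%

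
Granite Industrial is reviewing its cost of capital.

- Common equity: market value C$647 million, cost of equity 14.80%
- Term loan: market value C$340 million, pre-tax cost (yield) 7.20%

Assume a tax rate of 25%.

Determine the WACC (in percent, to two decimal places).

Total capital V = 647 + 340 = 987.
Equity: weight = 647/987 = 0.6555; cost = 14.8%.
Term loan: weight = 340/987 = 0.3445; after-tax cost = 7.2% × (1 − 25%) = 5.4000%.
WACC = 0.6555 × 14.8000% + 0.3445 × 5.4000% = 11.5619%.

11.56%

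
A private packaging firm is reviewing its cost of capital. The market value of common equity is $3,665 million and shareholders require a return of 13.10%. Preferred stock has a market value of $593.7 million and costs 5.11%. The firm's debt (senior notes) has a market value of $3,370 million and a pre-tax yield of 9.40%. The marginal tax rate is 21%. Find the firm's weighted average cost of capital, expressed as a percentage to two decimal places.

9.97%

Total capital V = 3665 + 593.7 + 3370 = 7628.7.
Equity: weight = 3665/7628.7 = 0.4804; cost = 13.1%.
Preferred: weight = 593.7/7628.7 = 0.0778; cost = 5.11%.
Senior notes: weight = 3370/7628.7 = 0.4418; after-tax cost = 9.4% × (1 − 21%) = 7.4260%.
WACC = 0.4804 × 13.1000% + 0.0778 × 5.1100% + 0.4418 × 7.4260% = 9.9717%.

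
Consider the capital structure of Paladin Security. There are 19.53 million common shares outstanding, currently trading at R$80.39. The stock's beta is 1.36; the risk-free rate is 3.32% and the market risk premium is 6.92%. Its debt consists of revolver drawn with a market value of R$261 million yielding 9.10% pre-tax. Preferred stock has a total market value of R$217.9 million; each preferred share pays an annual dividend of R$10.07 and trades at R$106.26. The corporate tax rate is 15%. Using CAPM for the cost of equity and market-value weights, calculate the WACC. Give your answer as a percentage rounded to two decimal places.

11.75%

Cost of equity via CAPM: Re = 3.32% + 1.36 × 6.92% = 12.7312%.
Cost of preferred: Rp = 10.07 / 106.26 = 9.4768%.
Market value of equity E = 80.39 × 19.53m = 1570.0167m.
Total capital V = 1570.0167 + 217.9 + 261 = 2048.9167.
Equity: weight = 1570.0167/2048.9167 = 0.7663; cost = 12.7312%.
Preferred: weight = 217.9/2048.9167 = 0.1063; cost = 9.4768%.
Revolver drawn: weight = 261/2048.9167 = 0.1274; after-tax cost = 9.1% × (1 − 15%) = 7.7350%.
WACC = 0.7663 × 12.7312% + 0.1063 × 9.4768% + 0.1274 × 7.7350% = 11.7487%.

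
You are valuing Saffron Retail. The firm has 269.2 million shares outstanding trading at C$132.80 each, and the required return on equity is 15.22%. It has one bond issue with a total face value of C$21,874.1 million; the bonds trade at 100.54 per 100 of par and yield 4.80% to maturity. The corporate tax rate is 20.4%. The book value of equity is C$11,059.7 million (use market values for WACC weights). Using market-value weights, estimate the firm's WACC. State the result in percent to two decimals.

10.88%

Market value of equity E = 132.8 × 269.2m = 35749.76m. Market value of debt D = 21874.1m × 100.54/100 = 21992.22014m.
Total capital V = 35749.76 + 21992.22014 = 57741.98014.
Equity: weight = 35749.76/57741.98014 = 0.6191; cost = 15.22%.
Bonds outstanding: weight = 21992.22014/57741.98014 = 0.3809; after-tax cost = 4.8% × (1 − 20.4%) = 3.8208%.
WACC = 0.6191 × 15.2200% + 0.3809 × 3.8208% = 10.8784%.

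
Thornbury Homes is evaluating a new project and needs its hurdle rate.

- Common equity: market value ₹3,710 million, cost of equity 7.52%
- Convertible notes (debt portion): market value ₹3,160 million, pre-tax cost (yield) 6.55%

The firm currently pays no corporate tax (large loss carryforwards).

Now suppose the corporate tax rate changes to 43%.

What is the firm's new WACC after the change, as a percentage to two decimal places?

After the change:
Total capital V = 3710 + 3160 = 6870.
Equity: weight = 3710/6870 = 0.5400; cost = 7.52%.
Convertible notes (debt portion): weight = 3160/6870 = 0.4600; after-tax cost = 6.55% × (1 − 43%) = 3.7335%.
WACC = 0.5400 × 7.5200% + 0.4600 × 3.7335% = 5.7783%.

5.78%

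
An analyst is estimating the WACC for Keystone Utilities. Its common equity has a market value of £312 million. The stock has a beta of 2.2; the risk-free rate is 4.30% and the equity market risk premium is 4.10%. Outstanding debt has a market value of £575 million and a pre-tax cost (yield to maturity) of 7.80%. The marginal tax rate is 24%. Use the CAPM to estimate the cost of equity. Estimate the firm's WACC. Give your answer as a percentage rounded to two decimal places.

8.53%

Cost of equity via CAPM: Re = 4.3% + 2.2 × 4.1% = 13.3200%.
Total capital V = 312 + 575 = 887.
Equity: weight = 312/887 = 0.3517; cost = 13.32%.
Debt: weight = 575/887 = 0.6483; after-tax cost = 7.8% × (1 − 24%) = 5.9280%.
WACC = 0.3517 × 13.3200% + 0.6483 × 5.9280% = 8.5281%.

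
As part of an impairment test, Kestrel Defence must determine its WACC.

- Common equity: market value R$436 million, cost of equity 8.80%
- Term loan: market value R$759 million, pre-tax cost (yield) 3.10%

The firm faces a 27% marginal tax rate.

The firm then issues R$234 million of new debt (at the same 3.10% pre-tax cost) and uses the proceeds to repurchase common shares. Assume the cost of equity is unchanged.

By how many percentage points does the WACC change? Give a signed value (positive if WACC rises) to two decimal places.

Current WACC:
Total capital V = 436 + 759 = 1195.
Equity: weight = 436/1195 = 0.3649; cost = 8.8%.
Term loan: weight = 759/1195 = 0.6351; after-tax cost = 3.1% × (1 − 27%) = 2.2630%.
WACC = 0.3649 × 8.8000% + 0.6351 × 2.2630% = 4.6480%.
After the change:
Total capital V = 202 + 993 = 1195.
Equity: weight = 202/1195 = 0.1690; cost = 8.8%.
Term loan: weight = 993/1195 = 0.8310; after-tax cost = 3.1% × (1 − 27%) = 2.2630%.
WACC = 0.1690 × 8.8000% + 0.8310 × 2.2630% = 3.3680%.
Change in WACC = 3.3680% − 4.6480% = -1.2800 pp.

-1.28 pp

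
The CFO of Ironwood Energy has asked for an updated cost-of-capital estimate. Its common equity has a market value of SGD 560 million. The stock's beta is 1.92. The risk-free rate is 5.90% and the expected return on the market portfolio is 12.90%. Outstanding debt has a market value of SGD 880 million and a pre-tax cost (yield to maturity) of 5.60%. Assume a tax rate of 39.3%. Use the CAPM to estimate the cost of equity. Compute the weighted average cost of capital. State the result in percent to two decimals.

9.60%

Market risk premium = 12.9% − 5.9% = 7.0%.
Cost of equity via CAPM: Re = 5.9% + 1.92 × 7.0% = 19.3400%.
Total capital V = 560 + 880 = 1440.
Equity: weight = 560/1440 = 0.3889; cost = 19.34%.
Debt: weight = 880/1440 = 0.6111; after-tax cost = 5.6% × (1 − 39.3%) = 3.3992%.
WACC = 0.3889 × 19.3400% + 0.6111 × 3.3992% = 9.5984%.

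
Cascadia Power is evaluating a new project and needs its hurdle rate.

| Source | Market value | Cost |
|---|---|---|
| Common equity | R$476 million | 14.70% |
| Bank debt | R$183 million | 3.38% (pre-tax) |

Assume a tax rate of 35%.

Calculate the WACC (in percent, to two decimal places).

Total capital V = 476 + 183 = 659.
Equity: weight = 476/659 = 0.7223; cost = 14.7%.
Bank debt: weight = 183/659 = 0.2777; after-tax cost = 3.38% × (1 − 35%) = 2.1970%.
WACC = 0.7223 × 14.7000% + 0.2777 × 2.1970% = 11.2280%.

11.23%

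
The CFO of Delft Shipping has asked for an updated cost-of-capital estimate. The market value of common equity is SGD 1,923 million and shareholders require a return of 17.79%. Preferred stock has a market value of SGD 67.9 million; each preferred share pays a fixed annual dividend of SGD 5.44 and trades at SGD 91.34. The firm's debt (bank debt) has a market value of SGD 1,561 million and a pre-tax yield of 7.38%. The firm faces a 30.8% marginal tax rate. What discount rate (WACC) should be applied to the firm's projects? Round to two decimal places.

Cost of preferred: Rp = 5.44 / 91.34 = 5.9558%.
Total capital V = 1923 + 67.9 + 1561 = 3551.9.
Equity: weight = 1923/3551.9 = 0.5414; cost = 17.79%.
Preferred: weight = 67.9/3551.9 = 0.0191; cost = 5.9558%.
Bank debt: weight = 1561/3551.9 = 0.4395; after-tax cost = 7.38% × (1 − 30.8%) = 5.1070%.
WACC = 0.5414 × 17.7900% + 0.0191 × 5.9558% + 0.4395 × 5.1070% = 11.9898%.

11.99%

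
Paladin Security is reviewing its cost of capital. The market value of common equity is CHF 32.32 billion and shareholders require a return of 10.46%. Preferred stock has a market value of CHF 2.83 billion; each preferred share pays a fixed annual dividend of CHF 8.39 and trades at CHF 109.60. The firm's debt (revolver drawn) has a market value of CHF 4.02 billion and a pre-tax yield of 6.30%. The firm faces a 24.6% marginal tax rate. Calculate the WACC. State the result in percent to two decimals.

Cost of preferred: Rp = 8.39 / 109.6 = 7.6551%.
Total capital V = 32.32 + 2.83 + 4.02 = 39.17.
Equity: weight = 32.32/39.17 = 0.8251; cost = 10.46%.
Preferred: weight = 2.83/39.17 = 0.0722; cost = 7.6551%.
Revolver drawn: weight = 4.02/39.17 = 0.1026; after-tax cost = 6.3% × (1 − 24.6%) = 4.7502%.
WACC = 0.8251 × 10.4600% + 0.0722 × 7.6551% + 0.1026 × 4.7502% = 9.6714%.

9.67%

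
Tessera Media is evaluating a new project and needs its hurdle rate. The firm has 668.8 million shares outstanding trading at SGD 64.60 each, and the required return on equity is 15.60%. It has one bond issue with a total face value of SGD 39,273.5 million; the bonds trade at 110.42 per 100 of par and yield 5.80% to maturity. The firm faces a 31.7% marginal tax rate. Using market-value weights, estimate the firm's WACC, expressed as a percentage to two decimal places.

Market value of equity E = 64.6 × 668.8m = 43204.48m. Market value of debt D = 39273.5m × 110.42/100 = 43365.7987m.
Total capital V = 43204.48 + 43365.7987 = 86570.2787.
Equity: weight = 43204.48/86570.2787 = 0.4991; cost = 15.6%.
Bonds outstanding: weight = 43365.7987/86570.2787 = 0.5009; after-tax cost = 5.8% × (1 − 31.7%) = 3.9614%.
WACC = 0.4991 × 15.6000% + 0.5009 × 3.9614% = 9.7699%.

9.77%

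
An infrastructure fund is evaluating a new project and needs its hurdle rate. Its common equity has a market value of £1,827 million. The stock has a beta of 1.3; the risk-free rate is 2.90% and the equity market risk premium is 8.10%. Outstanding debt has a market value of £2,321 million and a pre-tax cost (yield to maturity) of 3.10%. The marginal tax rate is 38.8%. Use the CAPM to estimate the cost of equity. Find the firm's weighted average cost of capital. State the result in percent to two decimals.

6.98%

Cost of equity via CAPM: Re = 2.9% + 1.3 × 8.1% = 13.4300%.
Total capital V = 1827 + 2321 = 4148.
Equity: weight = 1827/4148 = 0.4405; cost = 13.43%.
Debt: weight = 2321/4148 = 0.5595; after-tax cost = 3.1% × (1 − 38.8%) = 1.8972%.
WACC = 0.4405 × 13.4300% + 0.5595 × 1.8972% = 6.9769%.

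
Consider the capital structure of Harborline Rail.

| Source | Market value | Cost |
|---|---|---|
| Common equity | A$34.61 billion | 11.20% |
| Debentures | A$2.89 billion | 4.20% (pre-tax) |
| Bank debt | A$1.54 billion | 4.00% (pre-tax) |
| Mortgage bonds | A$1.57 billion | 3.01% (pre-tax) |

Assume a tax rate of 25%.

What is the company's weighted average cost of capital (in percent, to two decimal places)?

Total capital V = 34.61 + 2.89 + 1.54 + 1.57 = 40.61.
Equity: weight = 34.61/40.61 = 0.8523; cost = 11.2%.
Debentures: weight = 2.89/40.61 = 0.0712; after-tax cost = 4.2% × (1 − 25%) = 3.1500%.
Bank debt: weight = 1.54/40.61 = 0.0379; after-tax cost = 4% × (1 − 25%) = 3.0000%.
Mortgage bonds: weight = 1.57/40.61 = 0.0387; after-tax cost = 3.01% × (1 − 25%) = 2.2575%.
WACC = 0.8523 × 11.2000% + 0.0712 × 3.1500% + 0.0379 × 3.0000% + 0.0387 × 2.2575% = 9.9704%.

9.97%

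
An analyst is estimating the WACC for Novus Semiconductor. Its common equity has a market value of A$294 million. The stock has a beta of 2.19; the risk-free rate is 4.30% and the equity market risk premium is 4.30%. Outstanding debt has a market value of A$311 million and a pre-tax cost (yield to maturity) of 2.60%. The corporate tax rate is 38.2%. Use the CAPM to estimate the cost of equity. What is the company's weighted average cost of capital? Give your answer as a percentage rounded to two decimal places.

7.49%

Cost of equity via CAPM: Re = 4.3% + 2.19 × 4.3% = 13.7170%.
Total capital V = 294 + 311 = 605.
Equity: weight = 294/605 = 0.4860; cost = 13.717%.
Debt: weight = 311/605 = 0.5140; after-tax cost = 2.6% × (1 − 38.2%) = 1.6068%.
WACC = 0.4860 × 13.7170% + 0.5140 × 1.6068% = 7.4918%.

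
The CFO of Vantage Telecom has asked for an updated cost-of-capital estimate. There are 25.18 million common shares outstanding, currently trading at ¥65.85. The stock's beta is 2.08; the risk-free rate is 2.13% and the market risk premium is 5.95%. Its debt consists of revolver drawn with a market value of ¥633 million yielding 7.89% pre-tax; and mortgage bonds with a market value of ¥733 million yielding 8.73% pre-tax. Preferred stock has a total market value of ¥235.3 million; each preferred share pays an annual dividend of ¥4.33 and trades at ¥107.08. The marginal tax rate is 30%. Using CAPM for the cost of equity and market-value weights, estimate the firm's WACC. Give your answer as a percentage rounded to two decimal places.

Cost of equity via CAPM: Re = 2.13% + 2.08 × 5.95% = 14.5060%.
Cost of preferred: Rp = 4.33 / 107.08 = 4.0437%.
Market value of equity E = 65.85 × 25.18m = 1658.103m.
Total capital V = 1658.103 + 235.3 + 633 + 733 = 3259.403.
Equity: weight = 1658.103/3259.403 = 0.5087; cost = 14.506%.
Preferred: weight = 235.3/3259.403 = 0.0722; cost = 4.0437%.
Revolver drawn: weight = 633/3259.403 = 0.1942; after-tax cost = 7.89% × (1 − 30%) = 5.5230%.
Mortgage bonds: weight = 733/3259.403 = 0.2249; after-tax cost = 8.73% × (1 − 30%) = 6.1110%.
WACC = 0.5087 × 14.5060% + 0.0722 × 4.0437% + 0.1942 × 5.5230% + 0.2249 × 6.1110% = 10.1182%.

10.12%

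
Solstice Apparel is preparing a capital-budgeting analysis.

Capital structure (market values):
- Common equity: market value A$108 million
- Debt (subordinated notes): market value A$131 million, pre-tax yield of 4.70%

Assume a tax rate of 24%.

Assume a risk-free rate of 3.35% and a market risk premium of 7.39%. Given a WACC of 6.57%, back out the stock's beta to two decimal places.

Total capital V = 108 + 131 = 239.
Equity weight = 108/239 = 0.4519.
Subordinated notes weight = 131/239 = 0.5481.
Debt contribution = 0.5481 × 4.7% × (1 − 24%) = 1.9579%.
Required equity contribution = 6.57% − 1.9579% = 4.6121%  ⇒  Re = 10.2065%.
CAPM: 10.2065% = 3.35% + β × 7.39%  ⇒  β = 0.9278.

0.93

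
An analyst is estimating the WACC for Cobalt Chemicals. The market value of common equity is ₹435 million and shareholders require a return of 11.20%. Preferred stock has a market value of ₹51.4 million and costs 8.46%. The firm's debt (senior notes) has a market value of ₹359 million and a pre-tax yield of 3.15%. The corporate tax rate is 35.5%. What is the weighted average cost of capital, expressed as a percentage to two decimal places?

Total capital V = 435 + 51.4 + 359 = 845.4.
Equity: weight = 435/845.4 = 0.5145; cost = 11.2%.
Preferred: weight = 51.4/845.4 = 0.0608; cost = 8.46%.
Senior notes: weight = 359/845.4 = 0.4247; after-tax cost = 3.15% × (1 − 35.5%) = 2.0318%.
WACC = 0.5145 × 11.2000% + 0.0608 × 8.4600% + 0.4247 × 2.0318% = 7.1401%.

7.14%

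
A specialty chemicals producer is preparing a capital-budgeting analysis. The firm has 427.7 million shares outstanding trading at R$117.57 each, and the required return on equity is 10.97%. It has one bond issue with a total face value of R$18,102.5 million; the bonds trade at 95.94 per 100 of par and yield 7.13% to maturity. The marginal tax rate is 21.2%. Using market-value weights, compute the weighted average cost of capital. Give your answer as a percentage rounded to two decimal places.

Market value of equity E = 117.57 × 427.7m = 50284.689m. Market value of debt D = 18102.5m × 95.94/100 = 17367.5385m.
Total capital V = 50284.689 + 17367.5385 = 67652.2275.
Equity: weight = 50284.689/67652.2275 = 0.7433; cost = 10.97%.
Bonds outstanding: weight = 17367.5385/67652.2275 = 0.2567; after-tax cost = 7.13% × (1 − 21.2%) = 5.6184%.
WACC = 0.7433 × 10.9700% + 0.2567 × 5.6184% = 9.5962%.

9.60%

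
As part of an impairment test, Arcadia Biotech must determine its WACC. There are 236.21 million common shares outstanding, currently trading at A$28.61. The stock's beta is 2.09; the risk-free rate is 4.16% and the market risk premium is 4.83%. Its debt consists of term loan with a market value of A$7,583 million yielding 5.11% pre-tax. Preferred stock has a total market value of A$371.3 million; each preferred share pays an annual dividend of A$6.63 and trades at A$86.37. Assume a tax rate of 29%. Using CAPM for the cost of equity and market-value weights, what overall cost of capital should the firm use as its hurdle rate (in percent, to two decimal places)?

Cost of equity via CAPM: Re = 4.16% + 2.09 × 4.83% = 14.2547%.
Cost of preferred: Rp = 6.63 / 86.37 = 7.6763%.
Market value of equity E = 28.61 × 236.21m = 6757.9681m.
Total capital V = 6757.9681 + 371.3 + 7583 = 14712.2681.
Equity: weight = 6757.9681/14712.2681 = 0.4593; cost = 14.2547%.
Preferred: weight = 371.3/14712.2681 = 0.0252; cost = 7.6763%.
Term loan: weight = 7583/14712.2681 = 0.5154; after-tax cost = 5.11% × (1 − 29%) = 3.6281%.
WACC = 0.4593 × 14.2547% + 0.0252 × 7.6763% + 0.5154 × 3.6281% = 8.6115%.

8.61%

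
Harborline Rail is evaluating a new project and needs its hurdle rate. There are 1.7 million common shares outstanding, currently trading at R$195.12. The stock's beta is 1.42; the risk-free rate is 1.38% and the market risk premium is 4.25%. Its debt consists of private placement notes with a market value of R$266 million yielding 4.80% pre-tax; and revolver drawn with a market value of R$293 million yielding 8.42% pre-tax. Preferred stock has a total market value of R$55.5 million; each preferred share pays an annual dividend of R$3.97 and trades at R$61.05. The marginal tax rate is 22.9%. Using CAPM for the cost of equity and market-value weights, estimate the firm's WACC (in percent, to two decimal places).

6.03%

Cost of equity via CAPM: Re = 1.38% + 1.42 × 4.25% = 7.4150%.
Cost of preferred: Rp = 3.97 / 61.05 = 6.5029%.
Market value of equity E = 195.12 × 1.7m = 331.704m.
Total capital V = 331.704 + 55.5 + 266 + 293 = 946.204.
Equity: weight = 331.704/946.204 = 0.3506; cost = 7.415%.
Preferred: weight = 55.5/946.204 = 0.0587; cost = 6.5029%.
Private placement notes: weight = 266/946.204 = 0.2811; after-tax cost = 4.8% × (1 − 22.9%) = 3.7008%.
Revolver drawn: weight = 293/946.204 = 0.3097; after-tax cost = 8.42% × (1 − 22.9%) = 6.4918%.
WACC = 0.3506 × 7.4150% + 0.0587 × 6.5029% + 0.2811 × 3.7008% + 0.3097 × 6.4918% = 6.0315%.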